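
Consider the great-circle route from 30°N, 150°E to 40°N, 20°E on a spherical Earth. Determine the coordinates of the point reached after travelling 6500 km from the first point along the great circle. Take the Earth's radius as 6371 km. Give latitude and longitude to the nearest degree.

Write both endpoints as unit vectors p₁, p₂ with components (cos φ cos λ, cos φ sin λ, sin φ).
The central angle between the endpoints is δ = arccos(p₁·p₂) ≈ 1.676 rad (96.0°). The total great-circle distance is δ·R ≈ 1.676 × 6371 ≈ 10678 km, so the target fraction is f = 6500/10678 ≈ 0.609.
Interpolate at f ≈ 0.609 with slerp weights a = sin((1−f)δ)/sin δ ≈ 0.613, b = sin(fδ)/sin δ ≈ 0.857.
p = a·p₁ + b·p₂ ≈ (0.157, 0.490, 0.857); φ = arcsin(p_z) ≈ 59.03°, λ = atan2(p_y, p_x) ≈ 72.23°.

≈ 59°N, 72°E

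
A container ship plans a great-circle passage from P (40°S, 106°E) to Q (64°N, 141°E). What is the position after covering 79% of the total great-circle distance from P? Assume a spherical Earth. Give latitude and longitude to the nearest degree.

Write both endpoints as unit vectors p₁, p₂ with components (cos φ cos λ, cos φ sin λ, sin φ).
The central angle between the endpoints is δ = arccos(p₁·p₂) ≈ 1.878 rad (107.6°).
Interpolate at f = 0.79 with slerp weights a = sin((1−f)δ)/sin δ ≈ 0.403, b = sin(fδ)/sin δ ≈ 1.045.
p = a·p₁ + b·p₂ ≈ (-0.441, 0.585, 0.680); φ = arcsin(p_z) ≈ 42.87°, λ = atan2(p_y, p_x) ≈ 127.01°.

≈ (43°N, 127°E)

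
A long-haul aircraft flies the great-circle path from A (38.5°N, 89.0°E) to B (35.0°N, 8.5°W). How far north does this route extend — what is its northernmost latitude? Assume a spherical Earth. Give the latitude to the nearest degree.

The great circle lies in the plane with unit normal n̂ = (p₁ × p₂)/|p₁ × p₂|.
Here n̂_z ≈ -0.661; the vertex latitude is φ_max = arccos|n̂_z| ≈ 48.6°.
Check via Clairaut: cos φ_max = |cos φ₁| · sin C = cos(38.5°)·sin(57.6°) ≈ 0.661, again giving ≈ 48.6°.

≈ 49°N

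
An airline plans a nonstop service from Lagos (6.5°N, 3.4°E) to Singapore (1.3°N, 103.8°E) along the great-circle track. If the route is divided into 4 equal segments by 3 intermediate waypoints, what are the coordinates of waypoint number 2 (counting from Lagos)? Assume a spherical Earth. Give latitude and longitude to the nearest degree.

The haversine formula gives a central angle δ ≈ 1.748 rad (100.2°) between the endpoints.
Interpolate at f = 2/4 with slerp weights a = sin((1−f)δ)/sin δ ≈ 0.779, b = sin(fδ)/sin δ ≈ 0.779.
p = a·p₁ + b·p₂ ≈ (0.587, 0.803, 0.106); φ = arcsin(p_z) ≈ 6.08°, λ = atan2(p_y, p_x) ≈ 53.81°.

≈ (6°N, 54°E)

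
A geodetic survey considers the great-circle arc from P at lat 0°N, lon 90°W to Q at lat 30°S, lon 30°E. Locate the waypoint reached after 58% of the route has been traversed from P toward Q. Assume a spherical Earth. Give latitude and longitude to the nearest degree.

Convert each endpoint to a unit vector on the sphere (x = cos φ cos λ, y = cos φ sin λ, z = sin φ).
The central angle between the endpoints is δ = arccos(p₁·p₂) ≈ 2.019 rad (115.7°).
Interpolate at f = 0.58 with slerp weights a = sin((1−f)δ)/sin δ ≈ 0.832, b = sin(fδ)/sin δ ≈ 1.022.
p = a·p₁ + b·p₂ ≈ (0.766, -0.389, -0.511); φ = arcsin(p_z) ≈ -30.72°, λ = atan2(p_y, p_x) ≈ -26.94°.

≈ lat 31°S, lon 27°W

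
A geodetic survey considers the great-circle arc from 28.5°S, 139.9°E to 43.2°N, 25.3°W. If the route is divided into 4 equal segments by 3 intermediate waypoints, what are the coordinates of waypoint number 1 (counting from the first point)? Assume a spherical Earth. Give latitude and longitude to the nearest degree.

Write both endpoints as unit vectors p₁, p₂ with components (cos φ cos λ, cos φ sin λ, sin φ).
The central angle between the endpoints is δ = arccos(p₁·p₂) ≈ 2.812 rad (161.1°).
Interpolate at f = 1/4 with slerp weights a = sin((1−f)δ)/sin δ ≈ 2.650, b = sin(fδ)/sin δ ≈ 1.994.
p = a·p₁ + b·p₂ ≈ (-0.467, 0.879, 0.101); φ = arcsin(p_z) ≈ 5.79°, λ = atan2(p_y, p_x) ≈ 117.98°.

≈ 6°N, 118°E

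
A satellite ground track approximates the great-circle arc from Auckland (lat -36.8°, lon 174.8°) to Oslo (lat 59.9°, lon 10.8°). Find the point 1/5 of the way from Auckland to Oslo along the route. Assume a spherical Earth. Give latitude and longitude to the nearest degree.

≈ lat -7°, lon 165°

From cos δ = sin φ₁ sin φ₂ + cos φ₁ cos φ₂ cos Δλ, the central angle is δ ≈ 2.700 rad (154.7°).
Interpolate at f = 1/5 with slerp weights a = sin((1−f)δ)/sin δ ≈ 1.947, b = sin(fδ)/sin δ ≈ 1.204.
p = a·p₁ + b·p₂ ≈ (-0.959, 0.254, -0.124); φ = arcsin(p_z) ≈ -7.13°, λ = atan2(p_y, p_x) ≈ 165.14°.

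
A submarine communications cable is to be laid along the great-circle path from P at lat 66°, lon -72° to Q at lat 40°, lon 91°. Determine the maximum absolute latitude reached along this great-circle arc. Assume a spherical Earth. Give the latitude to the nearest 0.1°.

The great circle lies in the plane with unit normal n̂ = (p₁ × p₂)/|p₁ × p₂|.
Here n̂_z ≈ +0.095; the vertex latitude is φ_max = arccos|n̂_z| ≈ 84.5°.

≈ 84.5°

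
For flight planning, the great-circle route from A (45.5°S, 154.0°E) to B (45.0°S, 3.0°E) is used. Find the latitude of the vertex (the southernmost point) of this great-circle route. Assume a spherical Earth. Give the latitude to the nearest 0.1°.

≈ 76.1°S

The great circle lies in the plane with unit normal n̂ = (p₁ × p₂)/|p₁ × p₂|.
Here n̂_z ≈ -0.241; the vertex latitude is φ_max = arccos|n̂_z| ≈ 76.1°.
Check via Clairaut: cos φ_max = |cos φ₁| · sin C = cos(45.5°)·sin(159.9°) ≈ 0.241, again giving ≈ 76.1°.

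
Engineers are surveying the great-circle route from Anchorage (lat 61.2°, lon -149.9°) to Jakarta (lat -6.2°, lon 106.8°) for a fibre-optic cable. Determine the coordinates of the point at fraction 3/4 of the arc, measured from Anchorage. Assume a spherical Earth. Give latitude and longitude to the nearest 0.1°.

≈ lat 16.1°, lon 119.2°

Write both endpoints as unit vectors p₁, p₂ with components (cos φ cos λ, cos φ sin λ, sin φ).
The central angle between the endpoints is δ = arccos(p₁·p₂) ≈ 1.777 rad (101.8°).
Interpolate at f = 3/4 with slerp weights a = sin((1−f)δ)/sin δ ≈ 0.439, b = sin(fδ)/sin δ ≈ 0.993.
p = a·p₁ + b·p₂ ≈ (-0.468, 0.839, 0.278); φ = arcsin(p_z) ≈ 16.11°, λ = atan2(p_y, p_x) ≈ 119.17°.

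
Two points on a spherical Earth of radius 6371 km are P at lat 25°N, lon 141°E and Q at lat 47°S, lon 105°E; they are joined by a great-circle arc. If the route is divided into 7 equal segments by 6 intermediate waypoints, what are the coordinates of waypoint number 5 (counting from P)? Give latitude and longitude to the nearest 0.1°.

Write both endpoints as unit vectors p₁, p₂ with components (cos φ cos λ, cos φ sin λ, sin φ).
The central angle between the endpoints is δ = arccos(p₁·p₂) ≈ 1.379 rad (79.0°).
Interpolate at f = 5/7 with slerp weights a = sin((1−f)δ)/sin δ ≈ 0.391, b = sin(fδ)/sin δ ≈ 0.849.
p = a·p₁ + b·p₂ ≈ (-0.425, 0.782, -0.456); φ = arcsin(p_z) ≈ -27.10°, λ = atan2(p_y, p_x) ≈ 118.53°.

≈ lat 27.1°S, lon 118.5°E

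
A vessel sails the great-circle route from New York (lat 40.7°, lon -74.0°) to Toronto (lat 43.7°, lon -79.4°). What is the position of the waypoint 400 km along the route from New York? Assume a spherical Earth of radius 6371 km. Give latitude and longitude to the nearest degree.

Convert each endpoint to a unit vector on the sphere (x = cos φ cos λ, y = cos φ sin λ, z = sin φ).
The central angle between the endpoints is δ = arccos(p₁·p₂) ≈ 0.087 rad (5.0°). The total great-circle distance is δ·R ≈ 0.087 × 6371 ≈ 556 km, so the target fraction is f = 400/556 ≈ 0.720.
Interpolate at f ≈ 0.720 with slerp weights a = sin((1−f)δ)/sin δ ≈ 0.281, b = sin(fδ)/sin δ ≈ 0.720.
p = a·p₁ + b·p₂ ≈ (0.154, -0.716, 0.681); φ = arcsin(p_z) ≈ 42.88°, λ = atan2(p_y, p_x) ≈ -77.83°.

≈ lat 43°, lon -78°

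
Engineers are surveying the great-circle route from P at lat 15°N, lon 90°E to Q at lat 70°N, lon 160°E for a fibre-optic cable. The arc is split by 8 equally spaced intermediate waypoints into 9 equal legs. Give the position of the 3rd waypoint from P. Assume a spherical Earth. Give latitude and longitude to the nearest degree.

Write both endpoints as unit vectors p₁, p₂ with components (cos φ cos λ, cos φ sin λ, sin φ).
The central angle between the endpoints is δ = arccos(p₁·p₂) ≈ 1.207 rad (69.1°).
Interpolate at f = 3/9 with slerp weights a = sin((1−f)δ)/sin δ ≈ 0.771, b = sin(fδ)/sin δ ≈ 0.419.
p = a·p₁ + b·p₂ ≈ (-0.135, 0.794, 0.593); φ = arcsin(p_z) ≈ 36.38°, λ = atan2(p_y, p_x) ≈ 99.63°.

≈ lat 36°N, lon 100°E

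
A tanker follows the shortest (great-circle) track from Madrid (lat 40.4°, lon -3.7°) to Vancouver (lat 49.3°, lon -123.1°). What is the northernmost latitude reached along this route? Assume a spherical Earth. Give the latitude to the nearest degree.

≈ 63°

The great circle lies in the plane with unit normal n̂ = (p₁ × p₂)/|p₁ × p₂|.
Here n̂_z ≈ -0.447; the vertex latitude is φ_max = arccos|n̂_z| ≈ 63.5°.
Check via Clairaut: cos φ_max = |cos φ₁| · sin C = cos(40.4°)·sin(35.9°) ≈ 0.447, again giving ≈ 63.5°.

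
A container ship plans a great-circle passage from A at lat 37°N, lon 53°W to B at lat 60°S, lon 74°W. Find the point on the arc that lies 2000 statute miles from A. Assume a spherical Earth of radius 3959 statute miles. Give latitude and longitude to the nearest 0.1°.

≈ lat 8.4°N, lon 58.1°W

The haversine formula gives a central angle δ ≈ 1.720 rad (98.5°) between the endpoints. The total great-circle distance is δ·R ≈ 1.720 × 3959 ≈ 6808 mi, so the target fraction is f = 2000/6808 ≈ 0.294.
Interpolate at f ≈ 0.294 with slerp weights a = sin((1−f)δ)/sin δ ≈ 0.948, b = sin(fδ)/sin δ ≈ 0.489.
p = a·p₁ + b·p₂ ≈ (0.523, -0.840, 0.147); φ = arcsin(p_z) ≈ 8.43°, λ = atan2(p_y, p_x) ≈ -58.09°.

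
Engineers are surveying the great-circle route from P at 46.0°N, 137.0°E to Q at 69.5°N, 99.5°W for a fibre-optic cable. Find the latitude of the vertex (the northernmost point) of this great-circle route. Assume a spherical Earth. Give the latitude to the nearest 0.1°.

The great circle lies in the plane with unit normal n̂ = (p₁ × p₂)/|p₁ × p₂|.
Here n̂_z ≈ +0.241; the vertex latitude is φ_max = arccos|n̂_z| ≈ 76.1°.
Check via Clairaut: cos φ_max = |cos φ₁| · sin C = cos(46.0°)·sin(20.3°) ≈ 0.241, again giving ≈ 76.1°.

≈ 76.1°N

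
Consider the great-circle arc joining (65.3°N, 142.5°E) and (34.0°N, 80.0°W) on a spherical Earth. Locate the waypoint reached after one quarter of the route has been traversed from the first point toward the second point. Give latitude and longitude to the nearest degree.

≈ (76°N, 167°W)

Write both endpoints as unit vectors p₁, p₂ with components (cos φ cos λ, cos φ sin λ, sin φ).
The central angle between the endpoints is δ = arccos(p₁·p₂) ≈ 1.315 rad (75.4°).
Interpolate at f = 1/4 with slerp weights a = sin((1−f)δ)/sin δ ≈ 0.862, b = sin(fδ)/sin δ ≈ 0.334.
p = a·p₁ + b·p₂ ≈ (-0.238, -0.053, 0.970); φ = arcsin(p_z) ≈ 75.90°, λ = atan2(p_y, p_x) ≈ -167.38°.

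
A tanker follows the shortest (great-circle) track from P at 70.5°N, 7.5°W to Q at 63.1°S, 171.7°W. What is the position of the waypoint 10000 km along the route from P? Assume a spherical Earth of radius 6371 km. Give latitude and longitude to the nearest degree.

Convert each endpoint to a unit vector on the sphere (x = cos φ cos λ, y = cos φ sin λ, z = sin φ).
The central angle between the endpoints is δ = arccos(p₁·p₂) ≈ 2.974 rad (170.4°). The total great-circle distance is δ·R ≈ 2.974 × 6371 ≈ 18946 km, so the target fraction is f = 10000/18946 ≈ 0.528.
Interpolate at f ≈ 0.528 with slerp weights a = sin((1−f)δ)/sin δ ≈ 5.907, b = sin(fδ)/sin δ ≈ 5.990.
p = a·p₁ + b·p₂ ≈ (-0.727, -0.649, 0.226); φ = arcsin(p_z) ≈ 13.09°, λ = atan2(p_y, p_x) ≈ -138.25°.

≈ 13°N, 138°W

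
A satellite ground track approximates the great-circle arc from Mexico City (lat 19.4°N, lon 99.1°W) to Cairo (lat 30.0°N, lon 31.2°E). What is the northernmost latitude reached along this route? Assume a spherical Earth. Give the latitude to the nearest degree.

The great circle lies in the plane with unit normal n̂ = (p₁ × p₂)/|p₁ × p₂|.
Here n̂_z ≈ +0.668; the vertex latitude is φ_max = arccos|n̂_z| ≈ 48.1°.
Check via Clairaut: cos φ_max = |cos φ₁| · sin C = cos(19.4°)·sin(45.1°) ≈ 0.668, again giving ≈ 48.1°.

≈ 48°N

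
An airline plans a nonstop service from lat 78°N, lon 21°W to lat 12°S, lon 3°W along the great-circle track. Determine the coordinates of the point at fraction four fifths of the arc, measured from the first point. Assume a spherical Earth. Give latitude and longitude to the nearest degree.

Convert each endpoint to a unit vector on the sphere (x = cos φ cos λ, y = cos φ sin λ, z = sin φ).
The central angle between the endpoints is δ = arccos(p₁·p₂) ≈ 1.581 rad (90.6°).
Interpolate at f = 4/5 with slerp weights a = sin((1−f)δ)/sin δ ≈ 0.311, b = sin(fδ)/sin δ ≈ 0.954.
p = a·p₁ + b·p₂ ≈ (0.992, -0.072, 0.106); φ = arcsin(p_z) ≈ 6.08°, λ = atan2(p_y, p_x) ≈ -4.15°.

≈ lat 6°N, lon 4°W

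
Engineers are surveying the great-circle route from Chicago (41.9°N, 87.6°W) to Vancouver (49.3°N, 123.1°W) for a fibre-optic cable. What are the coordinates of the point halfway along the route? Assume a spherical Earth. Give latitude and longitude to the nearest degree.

≈ (47°N, 104°W)

Convert each endpoint to a unit vector on the sphere (x = cos φ cos λ, y = cos φ sin λ, z = sin φ).
The central angle between the endpoints is δ = arccos(p₁·p₂) ≈ 0.448 rad (25.7°).
Interpolate at f = 1/2 with slerp weights a = sin((1−f)δ)/sin δ ≈ 0.513, b = sin(fδ)/sin δ ≈ 0.513.
p = a·p₁ + b·p₂ ≈ (-0.167, -0.661, 0.731); φ = arcsin(p_z) ≈ 46.99°, λ = atan2(p_y, p_x) ≈ -104.14°.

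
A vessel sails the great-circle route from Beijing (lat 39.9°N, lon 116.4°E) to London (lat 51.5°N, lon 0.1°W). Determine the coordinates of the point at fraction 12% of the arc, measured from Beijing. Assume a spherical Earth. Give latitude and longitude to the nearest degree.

Write both endpoints as unit vectors p₁, p₂ with components (cos φ cos λ, cos φ sin λ, sin φ).
The central angle between the endpoints is δ = arccos(p₁·p₂) ≈ 1.278 rad (73.2°).
Interpolate at f = 0.12 with slerp weights a = sin((1−f)δ)/sin δ ≈ 0.942, b = sin(fδ)/sin δ ≈ 0.160.
p = a·p₁ + b·p₂ ≈ (-0.222, 0.647, 0.729); φ = arcsin(p_z) ≈ 46.82°, λ = atan2(p_y, p_x) ≈ 108.94°.

≈ lat 47°N, lon 109°E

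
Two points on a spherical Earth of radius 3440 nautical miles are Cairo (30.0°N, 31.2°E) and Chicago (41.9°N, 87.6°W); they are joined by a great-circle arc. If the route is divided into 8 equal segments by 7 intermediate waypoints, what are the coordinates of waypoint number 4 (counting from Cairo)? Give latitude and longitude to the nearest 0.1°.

≈ (54.7°N, 20.9°W)

Convert each endpoint to a unit vector on the sphere (x = cos φ cos λ, y = cos φ sin λ, z = sin φ).
The central angle between the endpoints is δ = arccos(p₁·p₂) ≈ 1.547 rad (88.7°).
Interpolate at f = 4/8 with slerp weights a = sin((1−f)δ)/sin δ ≈ 0.699, b = sin(fδ)/sin δ ≈ 0.699.
p = a·p₁ + b·p₂ ≈ (0.540, -0.206, 0.816); φ = arcsin(p_z) ≈ 54.72°, λ = atan2(p_y, p_x) ≈ -20.92°.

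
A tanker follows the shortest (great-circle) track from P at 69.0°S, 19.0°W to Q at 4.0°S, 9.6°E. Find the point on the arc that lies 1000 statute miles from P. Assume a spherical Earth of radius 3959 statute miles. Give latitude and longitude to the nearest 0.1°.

≈ 55.8°S, 5.7°W

Convert each endpoint to a unit vector on the sphere (x = cos φ cos λ, y = cos φ sin λ, z = sin φ).
The central angle between the endpoints is δ = arccos(p₁·p₂) ≈ 1.182 rad (67.7°). The total great-circle distance is δ·R ≈ 1.182 × 3959 ≈ 4680 mi, so the target fraction is f = 1000/4680 ≈ 0.214.
Interpolate at f ≈ 0.214 with slerp weights a = sin((1−f)δ)/sin δ ≈ 0.866, b = sin(fδ)/sin δ ≈ 0.270.
p = a·p₁ + b·p₂ ≈ (0.559, -0.056, -0.827); φ = arcsin(p_z) ≈ -55.82°, λ = atan2(p_y, p_x) ≈ -5.73°.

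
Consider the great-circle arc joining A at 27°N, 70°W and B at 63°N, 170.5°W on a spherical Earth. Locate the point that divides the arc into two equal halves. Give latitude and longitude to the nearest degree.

≈ 56°N, 99°W

Convert each endpoint to a unit vector on the sphere (x = cos φ cos λ, y = cos φ sin λ, z = sin φ).
The central angle between the endpoints is δ = arccos(p₁·p₂) ≈ 1.234 rad (70.7°).
Interpolate at f = 1/2 with slerp weights a = sin((1−f)δ)/sin δ ≈ 0.613, b = sin(fδ)/sin δ ≈ 0.613.
p = a·p₁ + b·p₂ ≈ (-0.088, -0.559, 0.824); φ = arcsin(p_z) ≈ 55.53°, λ = atan2(p_y, p_x) ≈ -98.91°.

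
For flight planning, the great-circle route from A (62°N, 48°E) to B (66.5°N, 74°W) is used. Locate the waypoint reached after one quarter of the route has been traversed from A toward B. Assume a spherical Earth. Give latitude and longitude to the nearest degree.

≈ (71°N, 31°E)

Convert each endpoint to a unit vector on the sphere (x = cos φ cos λ, y = cos φ sin λ, z = sin φ).
The central angle between the endpoints is δ = arccos(p₁·p₂) ≈ 0.781 rad (44.7°).
Interpolate at f = 1/4 with slerp weights a = sin((1−f)δ)/sin δ ≈ 0.785, b = sin(fδ)/sin δ ≈ 0.276.
p = a·p₁ + b·p₂ ≈ (0.277, 0.168, 0.946); φ = arcsin(p_z) ≈ 71.09°, λ = atan2(p_y, p_x) ≈ 31.29°.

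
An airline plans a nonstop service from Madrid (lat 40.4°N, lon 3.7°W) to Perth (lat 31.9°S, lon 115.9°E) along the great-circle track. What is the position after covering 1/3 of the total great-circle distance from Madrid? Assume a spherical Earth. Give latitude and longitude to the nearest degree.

The haversine formula gives a central angle δ ≈ 2.294 rad (131.4°) between the endpoints.
Interpolate at f = 1/3 with slerp weights a = sin((1−f)δ)/sin δ ≈ 1.333, b = sin(fδ)/sin δ ≈ 0.924.
p = a·p₁ + b·p₂ ≈ (0.670, 0.640, 0.376); φ = arcsin(p_z) ≈ 22.07°, λ = atan2(p_y, p_x) ≈ 43.66°.

≈ lat 22°N, lon 44°E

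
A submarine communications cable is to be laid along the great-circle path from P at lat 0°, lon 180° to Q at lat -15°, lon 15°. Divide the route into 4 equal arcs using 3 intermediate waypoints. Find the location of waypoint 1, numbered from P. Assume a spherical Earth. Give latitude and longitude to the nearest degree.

≈ lat -27°, lon 150°

Write both endpoints as unit vectors p₁, p₂ with components (cos φ cos λ, cos φ sin λ, sin φ).
The central angle between the endpoints is δ = arccos(p₁·p₂) ≈ 2.773 rad (158.9°).
Interpolate at f = 1/4 with slerp weights a = sin((1−f)δ)/sin δ ≈ 2.426, b = sin(fδ)/sin δ ≈ 1.776.
p = a·p₁ + b·p₂ ≈ (-0.769, 0.444, -0.460); φ = arcsin(p_z) ≈ -27.37°, λ = atan2(p_y, p_x) ≈ 150.00°.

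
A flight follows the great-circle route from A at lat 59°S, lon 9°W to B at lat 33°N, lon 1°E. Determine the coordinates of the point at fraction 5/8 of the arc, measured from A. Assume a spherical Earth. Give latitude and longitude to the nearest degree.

≈ lat 2°S, lon 2°W

The haversine formula gives a central angle δ ≈ 1.612 rad (92.4°) between the endpoints.
Interpolate at f = 5/8 with slerp weights a = sin((1−f)δ)/sin δ ≈ 0.569, b = sin(fδ)/sin δ ≈ 0.846.
p = a·p₁ + b·p₂ ≈ (0.999, -0.033, -0.027); φ = arcsin(p_z) ≈ -1.53°, λ = atan2(p_y, p_x) ≈ -1.92°.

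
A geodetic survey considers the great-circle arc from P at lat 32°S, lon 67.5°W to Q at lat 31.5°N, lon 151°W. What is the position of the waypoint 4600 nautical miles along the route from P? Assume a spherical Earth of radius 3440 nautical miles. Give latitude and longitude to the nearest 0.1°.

Write both endpoints as unit vectors p₁, p₂ with components (cos φ cos λ, cos φ sin λ, sin φ).
The central angle between the endpoints is δ = arccos(p₁·p₂) ≈ 1.767 rad (101.2°). The total great-circle distance is δ·R ≈ 1.767 × 3440 ≈ 6079 nmi, so the target fraction is f = 4600/6079 ≈ 0.757.
Interpolate at f ≈ 0.757 with slerp weights a = sin((1−f)δ)/sin δ ≈ 0.425, b = sin(fδ)/sin δ ≈ 0.992.
p = a·p₁ + b·p₂ ≈ (-0.602, -0.743, 0.293); φ = arcsin(p_z) ≈ 17.04°, λ = atan2(p_y, p_x) ≈ -129.01°.

≈ lat 17.0°N, lon 129.0°W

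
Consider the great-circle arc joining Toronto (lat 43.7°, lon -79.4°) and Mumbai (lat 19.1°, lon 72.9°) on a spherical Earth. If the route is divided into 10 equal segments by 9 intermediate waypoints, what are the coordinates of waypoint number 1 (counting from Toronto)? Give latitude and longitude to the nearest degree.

≈ lat 53°, lon -71°

From cos δ = sin φ₁ sin φ₂ + cos φ₁ cos φ₂ cos Δλ, the central angle is δ ≈ 1.959 rad (112.3°).
Interpolate at f = 1/10 with slerp weights a = sin((1−f)δ)/sin δ ≈ 1.061, b = sin(fδ)/sin δ ≈ 0.210.
p = a·p₁ + b·p₂ ≈ (0.199, -0.564, 0.802); φ = arcsin(p_z) ≈ 53.28°, λ = atan2(p_y, p_x) ≈ -70.51°.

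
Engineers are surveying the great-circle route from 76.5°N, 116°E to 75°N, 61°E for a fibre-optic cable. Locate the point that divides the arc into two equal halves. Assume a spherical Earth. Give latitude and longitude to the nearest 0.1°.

≈ 77.3°N, 87.0°E

Write both endpoints as unit vectors p₁, p₂ with components (cos φ cos λ, cos φ sin λ, sin φ).
The central angle between the endpoints is δ = arccos(p₁·p₂) ≈ 0.229 rad (13.1°).
Interpolate at f = 1/2 with slerp weights a = sin((1−f)δ)/sin δ ≈ 0.503, b = sin(fδ)/sin δ ≈ 0.503.
p = a·p₁ + b·p₂ ≈ (0.012, 0.220, 0.976); φ = arcsin(p_z) ≈ 77.30°, λ = atan2(p_y, p_x) ≈ 86.96°.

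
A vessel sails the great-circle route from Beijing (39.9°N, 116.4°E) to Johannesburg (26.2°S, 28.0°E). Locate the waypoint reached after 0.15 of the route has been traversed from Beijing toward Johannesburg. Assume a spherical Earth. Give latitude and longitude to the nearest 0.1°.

Write both endpoints as unit vectors p₁, p₂ with components (cos φ cos λ, cos φ sin λ, sin φ).
The central angle between the endpoints is δ = arccos(p₁·p₂) ≈ 1.838 rad (105.3°).
Interpolate at f = 0.15 with slerp weights a = sin((1−f)δ)/sin δ ≈ 1.037, b = sin(fδ)/sin δ ≈ 0.282.
p = a·p₁ + b·p₂ ≈ (-0.130, 0.831, 0.540); φ = arcsin(p_z) ≈ 32.71°, λ = atan2(p_y, p_x) ≈ 98.89°.

≈ (32.7°N, 98.9°E)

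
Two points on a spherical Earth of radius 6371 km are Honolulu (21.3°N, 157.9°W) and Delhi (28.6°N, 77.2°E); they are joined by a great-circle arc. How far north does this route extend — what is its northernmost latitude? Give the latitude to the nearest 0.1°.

≈ 45.4°N

The great circle lies in the plane with unit normal n̂ = (p₁ × p₂)/|p₁ × p₂|.
Here n̂_z ≈ -0.702; the vertex latitude is φ_max = arccos|n̂_z| ≈ 45.4°.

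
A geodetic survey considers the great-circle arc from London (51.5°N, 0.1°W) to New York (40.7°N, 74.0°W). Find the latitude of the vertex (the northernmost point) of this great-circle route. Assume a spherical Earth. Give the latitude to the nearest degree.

≈ 54°N

The great circle lies in the plane with unit normal n̂ = (p₁ × p₂)/|p₁ × p₂|.
Here n̂_z ≈ -0.591; the vertex latitude is φ_max = arccos|n̂_z| ≈ 53.8°.
Check via Clairaut: cos φ_max = |cos φ₁| · sin C = cos(51.5°)·sin(71.7°) ≈ 0.591, again giving ≈ 53.8°.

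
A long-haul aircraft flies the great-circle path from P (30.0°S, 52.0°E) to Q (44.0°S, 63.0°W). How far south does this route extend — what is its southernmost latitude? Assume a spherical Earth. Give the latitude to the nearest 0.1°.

≈ 55.5°S

The great circle lies in the plane with unit normal n̂ = (p₁ × p₂)/|p₁ × p₂|.
Here n̂_z ≈ -0.567; the vertex latitude is φ_max = arccos|n̂_z| ≈ 55.5°.
Check via Clairaut: cos φ_max = |cos φ₁| · sin C = cos(30.0°)·sin(139.1°) ≈ 0.567, again giving ≈ 55.5°.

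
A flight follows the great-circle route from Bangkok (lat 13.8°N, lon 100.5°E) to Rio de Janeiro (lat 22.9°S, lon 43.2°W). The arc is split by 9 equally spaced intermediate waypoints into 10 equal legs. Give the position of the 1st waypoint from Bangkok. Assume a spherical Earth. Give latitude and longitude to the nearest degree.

≈ lat 8°N, lon 87°E

Convert each endpoint to a unit vector on the sphere (x = cos φ cos λ, y = cos φ sin λ, z = sin φ).
The central angle between the endpoints is δ = arccos(p₁·p₂) ≈ 2.521 rad (144.5°).
Interpolate at f = 1/10 with slerp weights a = sin((1−f)δ)/sin δ ≈ 1.318, b = sin(fδ)/sin δ ≈ 0.429.
p = a·p₁ + b·p₂ ≈ (0.055, 0.988, 0.147); φ = arcsin(p_z) ≈ 8.47°, λ = atan2(p_y, p_x) ≈ 86.81°.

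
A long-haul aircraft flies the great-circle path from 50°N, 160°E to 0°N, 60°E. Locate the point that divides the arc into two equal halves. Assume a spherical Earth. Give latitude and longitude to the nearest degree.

Convert each endpoint to a unit vector on the sphere (x = cos φ cos λ, y = cos φ sin λ, z = sin φ).
The central angle between the endpoints is δ = arccos(p₁·p₂) ≈ 1.683 rad (96.4°).
Interpolate at f = 1/2 with slerp weights a = sin((1−f)δ)/sin δ ≈ 0.750, b = sin(fδ)/sin δ ≈ 0.750.
p = a·p₁ + b·p₂ ≈ (-0.078, 0.815, 0.575); φ = arcsin(p_z) ≈ 35.08°, λ = atan2(p_y, p_x) ≈ 95.47°.

≈ 35°N, 95°E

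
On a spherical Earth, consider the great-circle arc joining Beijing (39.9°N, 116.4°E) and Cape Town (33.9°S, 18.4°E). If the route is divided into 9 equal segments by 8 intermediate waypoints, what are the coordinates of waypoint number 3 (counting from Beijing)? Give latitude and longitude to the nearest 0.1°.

From cos δ = sin φ₁ sin φ₂ + cos φ₁ cos φ₂ cos Δλ, the central angle is δ ≈ 2.034 rad (116.5°).
Interpolate at f = 3/9 with slerp weights a = sin((1−f)δ)/sin δ ≈ 1.092, b = sin(fδ)/sin δ ≈ 0.701.
p = a·p₁ + b·p₂ ≈ (0.180, 0.934, 0.309); φ = arcsin(p_z) ≈ 18.03°, λ = atan2(p_y, p_x) ≈ 79.12°.

≈ 18.0°N, 79.1°E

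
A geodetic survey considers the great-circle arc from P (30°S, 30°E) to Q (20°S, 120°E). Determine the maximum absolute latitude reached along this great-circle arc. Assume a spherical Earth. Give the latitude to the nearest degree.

The great circle lies in the plane with unit normal n̂ = (p₁ × p₂)/|p₁ × p₂|.
Here n̂_z ≈ +0.826; the vertex latitude is φ_max = arccos|n̂_z| ≈ 34.3°.
Check via Clairaut: cos φ_max = |cos φ₁| · sin C = cos(30.0°)·sin(107.5°) ≈ 0.826, again giving ≈ 34.3°.

≈ 34°S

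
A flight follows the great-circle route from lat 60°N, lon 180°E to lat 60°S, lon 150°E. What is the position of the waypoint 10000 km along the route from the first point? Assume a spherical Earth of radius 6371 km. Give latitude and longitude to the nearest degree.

≈ lat 28°S, lon 160°E

Write both endpoints as unit vectors p₁, p₂ with components (cos φ cos λ, cos φ sin λ, sin φ).
The central angle between the endpoints is δ = arccos(p₁·p₂) ≈ 2.134 rad (122.2°). The total great-circle distance is δ·R ≈ 2.134 × 6371 ≈ 13593 km, so the target fraction is f = 10000/13593 ≈ 0.736.
Interpolate at f ≈ 0.736 with slerp weights a = sin((1−f)δ)/sin δ ≈ 0.632, b = sin(fδ)/sin δ ≈ 1.182.
p = a·p₁ + b·p₂ ≈ (-0.828, 0.296, -0.477); φ = arcsin(p_z) ≈ -28.47°, λ = atan2(p_y, p_x) ≈ 160.35°.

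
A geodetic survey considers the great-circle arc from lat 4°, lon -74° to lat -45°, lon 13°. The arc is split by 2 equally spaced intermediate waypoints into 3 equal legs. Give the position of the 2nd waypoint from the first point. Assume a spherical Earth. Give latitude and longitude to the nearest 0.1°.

Write both endpoints as unit vectors p₁, p₂ with components (cos φ cos λ, cos φ sin λ, sin φ).
The central angle between the endpoints is δ = arccos(p₁·p₂) ≈ 1.583 rad (90.7°).
Interpolate at f = 2/3 with slerp weights a = sin((1−f)δ)/sin δ ≈ 0.504, b = sin(fδ)/sin δ ≈ 0.870.
p = a·p₁ + b·p₂ ≈ (0.738, -0.345, -0.580); φ = arcsin(p_z) ≈ -35.46°, λ = atan2(p_y, p_x) ≈ -25.02°.

≈ lat -35.5°, lon -25.0°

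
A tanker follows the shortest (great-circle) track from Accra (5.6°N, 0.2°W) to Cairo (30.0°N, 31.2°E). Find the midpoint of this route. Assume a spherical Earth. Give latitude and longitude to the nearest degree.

≈ 18°N, 14°E

The haversine formula gives a central angle δ ≈ 0.669 rad (38.3°) between the endpoints.
Interpolate at f = 1/2 with slerp weights a = sin((1−f)δ)/sin δ ≈ 0.529, b = sin(fδ)/sin δ ≈ 0.529.
p = a·p₁ + b·p₂ ≈ (0.919, 0.236, 0.316); φ = arcsin(p_z) ≈ 18.44°, λ = atan2(p_y, p_x) ≈ 14.38°.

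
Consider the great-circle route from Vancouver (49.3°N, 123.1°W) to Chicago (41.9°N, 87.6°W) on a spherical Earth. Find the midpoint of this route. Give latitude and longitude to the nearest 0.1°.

Write both endpoints as unit vectors p₁, p₂ with components (cos φ cos λ, cos φ sin λ, sin φ).
The central angle between the endpoints is δ = arccos(p₁·p₂) ≈ 0.448 rad (25.7°).
Interpolate at f = 1/2 with slerp weights a = sin((1−f)δ)/sin δ ≈ 0.513, b = sin(fδ)/sin δ ≈ 0.513.
p = a·p₁ + b·p₂ ≈ (-0.167, -0.661, 0.731); φ = arcsin(p_z) ≈ 46.99°, λ = atan2(p_y, p_x) ≈ -104.14°.

≈ 47.0°N, 104.1°W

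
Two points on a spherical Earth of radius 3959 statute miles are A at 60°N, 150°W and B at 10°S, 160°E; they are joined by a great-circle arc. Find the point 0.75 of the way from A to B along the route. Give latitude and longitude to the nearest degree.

The haversine formula gives a central angle δ ≈ 1.404 rad (80.4°) between the endpoints.
Interpolate at f = 0.75 with slerp weights a = sin((1−f)δ)/sin δ ≈ 0.349, b = sin(fδ)/sin δ ≈ 0.881.
p = a·p₁ + b·p₂ ≈ (-0.966, 0.210, 0.149); φ = arcsin(p_z) ≈ 8.57°, λ = atan2(p_y, p_x) ≈ 167.76°.

≈ 9°N, 168°E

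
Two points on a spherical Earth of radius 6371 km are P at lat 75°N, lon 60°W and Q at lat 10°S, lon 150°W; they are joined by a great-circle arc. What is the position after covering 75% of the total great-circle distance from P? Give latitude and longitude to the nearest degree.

Convert each endpoint to a unit vector on the sphere (x = cos φ cos λ, y = cos φ sin λ, z = sin φ).
The central angle between the endpoints is δ = arccos(p₁·p₂) ≈ 1.739 rad (99.7°).
Interpolate at f = 0.75 with slerp weights a = sin((1−f)δ)/sin δ ≈ 0.427, b = sin(fδ)/sin δ ≈ 0.979.
p = a·p₁ + b·p₂ ≈ (-0.779, -0.578, 0.243); φ = arcsin(p_z) ≈ 14.05°, λ = atan2(p_y, p_x) ≈ -143.45°.

≈ lat 14°N, lon 143°W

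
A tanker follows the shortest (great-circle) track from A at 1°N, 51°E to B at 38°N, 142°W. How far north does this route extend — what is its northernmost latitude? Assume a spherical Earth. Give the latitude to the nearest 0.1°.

≈ 74.3°N

The great circle lies in the plane with unit normal n̂ = (p₁ × p₂)/|p₁ × p₂|.
Here n̂_z ≈ +0.271; the vertex latitude is φ_max = arccos|n̂_z| ≈ 74.3°.
Check via Clairaut: cos φ_max = |cos φ₁| · sin C = cos(1.0°)·sin(15.7°) ≈ 0.271, again giving ≈ 74.3°.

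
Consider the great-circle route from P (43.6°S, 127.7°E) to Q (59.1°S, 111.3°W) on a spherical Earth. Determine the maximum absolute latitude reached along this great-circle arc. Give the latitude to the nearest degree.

≈ 70°S

The great circle lies in the plane with unit normal n̂ = (p₁ × p₂)/|p₁ × p₂|.
Here n̂_z ≈ +0.348; the vertex latitude is φ_max = arccos|n̂_z| ≈ 69.6°.
Check via Clairaut: cos φ_max = |cos φ₁| · sin C = cos(43.6°)·sin(151.3°) ≈ 0.348, again giving ≈ 69.6°.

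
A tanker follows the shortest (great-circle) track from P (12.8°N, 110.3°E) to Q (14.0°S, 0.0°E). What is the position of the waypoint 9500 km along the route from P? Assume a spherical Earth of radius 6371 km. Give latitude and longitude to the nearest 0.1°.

≈ (8.7°S, 27.0°E)

The haversine formula gives a central angle δ ≈ 1.963 rad (112.4°) between the endpoints. The total great-circle distance is δ·R ≈ 1.963 × 6371 ≈ 12504 km, so the target fraction is f = 9500/12504 ≈ 0.760.
Interpolate at f ≈ 0.760 with slerp weights a = sin((1−f)δ)/sin δ ≈ 0.491, b = sin(fδ)/sin δ ≈ 1.079.
p = a·p₁ + b·p₂ ≈ (0.880, 0.449, -0.152); φ = arcsin(p_z) ≈ -8.75°, λ = atan2(p_y, p_x) ≈ 27.05°.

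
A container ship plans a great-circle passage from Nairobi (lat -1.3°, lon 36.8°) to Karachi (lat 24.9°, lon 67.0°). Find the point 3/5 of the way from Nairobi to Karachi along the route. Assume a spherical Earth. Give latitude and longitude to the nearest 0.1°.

The haversine formula gives a central angle δ ≈ 0.685 rad (39.3°) between the endpoints.
Interpolate at f = 3/5 with slerp weights a = sin((1−f)δ)/sin δ ≈ 0.428, b = sin(fδ)/sin δ ≈ 0.632.
p = a·p₁ + b·p₂ ≈ (0.566, 0.783, 0.256); φ = arcsin(p_z) ≈ 14.84°, λ = atan2(p_y, p_x) ≈ 54.14°.

≈ lat 14.8°, lon 54.1°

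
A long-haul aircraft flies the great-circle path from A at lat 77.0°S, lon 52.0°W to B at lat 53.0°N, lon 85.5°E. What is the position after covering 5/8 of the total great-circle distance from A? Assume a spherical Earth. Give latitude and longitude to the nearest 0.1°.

From cos δ = sin φ₁ sin φ₂ + cos φ₁ cos φ₂ cos Δλ, the central angle is δ ≈ 2.642 rad (151.4°).
Interpolate at f = 5/8 with slerp weights a = sin((1−f)δ)/sin δ ≈ 1.747, b = sin(fδ)/sin δ ≈ 2.082.
p = a·p₁ + b·p₂ ≈ (0.340, 0.939, -0.040); φ = arcsin(p_z) ≈ -2.28°, λ = atan2(p_y, p_x) ≈ 70.09°.

≈ lat 2.3°S, lon 70.1°E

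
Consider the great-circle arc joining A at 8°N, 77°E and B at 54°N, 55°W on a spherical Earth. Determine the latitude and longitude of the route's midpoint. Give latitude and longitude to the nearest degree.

≈ 52°N, 41°E

From cos δ = sin φ₁ sin φ₂ + cos φ₁ cos φ₂ cos Δλ, the central angle is δ ≈ 1.851 rad (106.1°).
Interpolate at f = 1/2 with slerp weights a = sin((1−f)δ)/sin δ ≈ 0.832, b = sin(fδ)/sin δ ≈ 0.832.
p = a·p₁ + b·p₂ ≈ (0.466, 0.402, 0.788); φ = arcsin(p_z) ≈ 52.04°, λ = atan2(p_y, p_x) ≈ 40.81°.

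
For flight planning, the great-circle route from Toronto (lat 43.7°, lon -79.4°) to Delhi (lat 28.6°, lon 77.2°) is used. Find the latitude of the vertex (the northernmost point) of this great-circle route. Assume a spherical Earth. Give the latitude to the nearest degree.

The great circle lies in the plane with unit normal n̂ = (p₁ × p₂)/|p₁ × p₂|.
Here n̂_z ≈ +0.260; the vertex latitude is φ_max = arccos|n̂_z| ≈ 74.9°.
Check via Clairaut: cos φ_max = |cos φ₁| · sin C = cos(43.7°)·sin(21.1°) ≈ 0.260, again giving ≈ 74.9°.

≈ 75°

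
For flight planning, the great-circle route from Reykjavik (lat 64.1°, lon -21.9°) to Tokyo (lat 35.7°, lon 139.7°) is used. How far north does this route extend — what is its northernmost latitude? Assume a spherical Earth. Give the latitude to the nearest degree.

The great circle lies in the plane with unit normal n̂ = (p₁ × p₂)/|p₁ × p₂|.
Here n̂_z ≈ +0.114; the vertex latitude is φ_max = arccos|n̂_z| ≈ 83.5°.
Check via Clairaut: cos φ_max = |cos φ₁| · sin C = cos(64.1°)·sin(15.1°) ≈ 0.114, again giving ≈ 83.5°.

≈ 83°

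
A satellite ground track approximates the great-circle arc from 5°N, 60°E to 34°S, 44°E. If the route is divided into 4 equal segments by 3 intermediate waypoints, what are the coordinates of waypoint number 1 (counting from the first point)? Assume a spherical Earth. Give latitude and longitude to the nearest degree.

≈ 5°S, 56°E

From cos δ = sin φ₁ sin φ₂ + cos φ₁ cos φ₂ cos Δλ, the central angle is δ ≈ 0.730 rad (41.8°).
Interpolate at f = 1/4 with slerp weights a = sin((1−f)δ)/sin δ ≈ 0.781, b = sin(fδ)/sin δ ≈ 0.272.
p = a·p₁ + b·p₂ ≈ (0.551, 0.830, -0.084); φ = arcsin(p_z) ≈ -4.83°, λ = atan2(p_y, p_x) ≈ 56.42°.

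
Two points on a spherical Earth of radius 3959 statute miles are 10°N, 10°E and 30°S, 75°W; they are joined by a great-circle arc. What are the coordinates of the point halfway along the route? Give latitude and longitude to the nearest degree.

≈ 13°S, 29°W

From cos δ = sin φ₁ sin φ₂ + cos φ₁ cos φ₂ cos Δλ, the central angle is δ ≈ 1.583 rad (90.7°).
Interpolate at f = 1/2 with slerp weights a = sin((1−f)δ)/sin δ ≈ 0.712, b = sin(fδ)/sin δ ≈ 0.712.
p = a·p₁ + b·p₂ ≈ (0.850, -0.474, -0.232); φ = arcsin(p_z) ≈ -13.43°, λ = atan2(p_y, p_x) ≈ -29.13°.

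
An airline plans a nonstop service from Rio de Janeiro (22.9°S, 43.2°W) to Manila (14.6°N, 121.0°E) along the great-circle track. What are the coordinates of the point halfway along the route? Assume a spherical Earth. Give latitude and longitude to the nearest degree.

Convert each endpoint to a unit vector on the sphere (x = cos φ cos λ, y = cos φ sin λ, z = sin φ).
The central angle between the endpoints is δ = arccos(p₁·p₂) ≈ 2.843 rad (162.9°).
Interpolate at f = 1/2 with slerp weights a = sin((1−f)δ)/sin δ ≈ 3.365, b = sin(fδ)/sin δ ≈ 3.365.
p = a·p₁ + b·p₂ ≈ (0.583, 0.669, -0.461); φ = arcsin(p_z) ≈ -27.46°, λ = atan2(p_y, p_x) ≈ 48.97°.

≈ 27°S, 49°E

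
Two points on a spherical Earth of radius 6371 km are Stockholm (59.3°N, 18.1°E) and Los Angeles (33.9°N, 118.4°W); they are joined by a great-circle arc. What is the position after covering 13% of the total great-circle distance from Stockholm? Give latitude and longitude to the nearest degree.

≈ 67°N, 3°E

The haversine formula gives a central angle δ ≈ 1.398 rad (80.1°) between the endpoints.
Interpolate at f = 0.13 with slerp weights a = sin((1−f)δ)/sin δ ≈ 0.952, b = sin(fδ)/sin δ ≈ 0.183.
p = a·p₁ + b·p₂ ≈ (0.390, 0.017, 0.921); φ = arcsin(p_z) ≈ 67.05°, λ = atan2(p_y, p_x) ≈ 2.51°.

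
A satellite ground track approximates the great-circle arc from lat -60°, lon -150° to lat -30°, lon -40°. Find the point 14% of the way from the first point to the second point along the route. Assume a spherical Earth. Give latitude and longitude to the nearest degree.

≈ lat -64°, lon -130°

Write both endpoints as unit vectors p₁, p₂ with components (cos φ cos λ, cos φ sin λ, sin φ).
The central angle between the endpoints is δ = arccos(p₁·p₂) ≈ 1.282 rad (73.4°).
Interpolate at f = 0.14 with slerp weights a = sin((1−f)δ)/sin δ ≈ 0.931, b = sin(fδ)/sin δ ≈ 0.186.
p = a·p₁ + b·p₂ ≈ (-0.280, -0.336, -0.899); φ = arcsin(p_z) ≈ -64.06°, λ = atan2(p_y, p_x) ≈ -129.73°.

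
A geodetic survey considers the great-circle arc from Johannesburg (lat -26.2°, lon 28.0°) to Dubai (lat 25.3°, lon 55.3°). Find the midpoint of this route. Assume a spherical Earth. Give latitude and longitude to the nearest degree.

Write both endpoints as unit vectors p₁, p₂ with components (cos φ cos λ, cos φ sin λ, sin φ).
The central angle between the endpoints is δ = arccos(p₁·p₂) ≈ 1.010 rad (57.8°).
Interpolate at f = 1/2 with slerp weights a = sin((1−f)δ)/sin δ ≈ 0.571, b = sin(fδ)/sin δ ≈ 0.571.
p = a·p₁ + b·p₂ ≈ (0.747, 0.665, -0.008); φ = arcsin(p_z) ≈ -0.46°, λ = atan2(p_y, p_x) ≈ 41.70°.

≈ lat 0°, lon 42°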